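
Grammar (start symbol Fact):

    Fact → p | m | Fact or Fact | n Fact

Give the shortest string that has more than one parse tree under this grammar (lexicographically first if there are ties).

length 1: no string has ≥2 trees
length 2: no string has ≥2 trees
length 3: no string has ≥2 trees
length 4: n m or m has 2 parse trees

Two derivations of n m or m:
  Fact ⇒ Fact or Fact ⇒ n Fact or Fact ⇒ n m or Fact ⇒ n m or m
  Fact ⇒ n Fact ⇒ n Fact or Fact ⇒ n m or Fact ⇒ n m or m

n m or m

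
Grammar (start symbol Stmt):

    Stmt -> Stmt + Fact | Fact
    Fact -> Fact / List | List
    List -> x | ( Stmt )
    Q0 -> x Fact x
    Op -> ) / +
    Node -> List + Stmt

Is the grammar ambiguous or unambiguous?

Only Stmt, Fact, List are reachable from Stmt; ignoring the rest: This is a standard precedence ladder (Stmt over Fact over List), with each level left-recursive on its own operator ('+' at Stmt, '/' at Fact). That structure is LR(1), hence unambiguous.

Unambiguous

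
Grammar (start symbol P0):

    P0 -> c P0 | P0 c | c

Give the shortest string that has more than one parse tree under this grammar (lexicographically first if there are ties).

c c

length 1: no string has ≥2 trees
length 2: c c has 2 parse trees

Two derivations of c c:
  P0 ⇒ c P0 ⇒ c c
  P0 ⇒ P0 c ⇒ c c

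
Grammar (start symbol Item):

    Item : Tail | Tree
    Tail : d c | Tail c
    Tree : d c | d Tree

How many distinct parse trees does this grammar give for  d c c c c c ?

Parse trees for d c c c c c:
  [Item [Tail [Tail [Tail [Tail [Tail d c] c] c] c] c]]

1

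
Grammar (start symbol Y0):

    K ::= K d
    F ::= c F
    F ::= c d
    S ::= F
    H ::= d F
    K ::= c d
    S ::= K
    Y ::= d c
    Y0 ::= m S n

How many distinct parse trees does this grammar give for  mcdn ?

Parse trees for mcdn:
  [Y0 m [S [F c d]] n]
  [Y0 m [S [K c d]] n]

2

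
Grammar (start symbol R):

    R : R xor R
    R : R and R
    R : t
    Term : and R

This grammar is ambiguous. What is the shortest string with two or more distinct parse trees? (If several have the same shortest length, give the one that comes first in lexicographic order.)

t and t and t

length 1: no string has ≥2 trees
length 3: no string has ≥2 trees
length 5: t and t and t has 2 parse trees

Two derivations of t and t and t:
  R ⇒ R and R ⇒ R and R and R ⇒ t and R and R ⇒ t and t and R ⇒ t and t and t
  R ⇒ R and R ⇒ t and R ⇒ t and R and R ⇒ t and t and R ⇒ t and t and t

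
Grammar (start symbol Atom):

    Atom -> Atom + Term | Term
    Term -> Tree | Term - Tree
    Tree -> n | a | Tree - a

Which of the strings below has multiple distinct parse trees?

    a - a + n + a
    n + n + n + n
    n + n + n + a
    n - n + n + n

a - a + n + a

a - a + n + a: 2 trees
n + n + n + n: 1 tree
n + n + n + a: 1 tree
n - n + n + n: 1 tree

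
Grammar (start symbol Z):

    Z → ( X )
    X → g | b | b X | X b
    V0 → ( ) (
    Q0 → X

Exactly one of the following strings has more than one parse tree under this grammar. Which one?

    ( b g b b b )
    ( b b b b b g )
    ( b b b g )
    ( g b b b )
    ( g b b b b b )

( b g b b b )

( b g b b b ): 4 trees
( b b b b b g ): 1 tree
( b b b g ): 1 tree
( g b b b ): 1 tree
( g b b b b b ): 1 tree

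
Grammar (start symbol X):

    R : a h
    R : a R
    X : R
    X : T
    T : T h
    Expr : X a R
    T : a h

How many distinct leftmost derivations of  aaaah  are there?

1

Parse trees for aaaah:
  [X [R a [R a [R a [R a h]]]]]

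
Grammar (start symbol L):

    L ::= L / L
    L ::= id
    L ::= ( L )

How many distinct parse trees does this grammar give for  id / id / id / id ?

Parse trees for id / id / id / id:
  [L [L id] / [L [L id] / [L [L id] / [L id]]]]
  [L [L id] / [L [L [L id] / [L id]] / [L id]]]
  [L [L [L id] / [L id]] / [L [L id] / [L id]]]
  [L [L [L id] / [L [L id] / [L id]]] / [L id]]
  [L [L [L [L id] / [L id]] / [L id]] / [L id]]

5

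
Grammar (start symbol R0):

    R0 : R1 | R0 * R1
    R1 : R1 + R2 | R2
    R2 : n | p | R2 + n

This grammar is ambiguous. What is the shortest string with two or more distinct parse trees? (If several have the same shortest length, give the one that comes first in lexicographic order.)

n + n

length 1: no string has ≥2 trees
length 3: n + n has 2 parse trees

Two derivations of n + n:
  R0 ⇒ R1 ⇒ R1 + R2 ⇒ R2 + R2 ⇒ n + R2 ⇒ n + n
  R0 ⇒ R1 ⇒ R2 ⇒ R2 + n ⇒ n + n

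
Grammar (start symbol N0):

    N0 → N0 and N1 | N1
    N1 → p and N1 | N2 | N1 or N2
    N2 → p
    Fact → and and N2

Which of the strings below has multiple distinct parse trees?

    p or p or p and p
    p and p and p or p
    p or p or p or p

p and p and p or p

p or p or p and p: 1 tree
p and p and p or p: 7 trees
p or p or p or p: 1 tree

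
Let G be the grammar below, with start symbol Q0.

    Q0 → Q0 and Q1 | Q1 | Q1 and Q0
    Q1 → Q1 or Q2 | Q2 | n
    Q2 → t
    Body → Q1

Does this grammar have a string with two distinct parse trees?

Witness: n and n

Derivation 1: Q0 ⇒ Q0 and Q1 ⇒ Q1 and Q1 ⇒ n and Q1 ⇒ n and n
Derivation 2: Q0 ⇒ Q1 and Q0 ⇒ n and Q0 ⇒ n and Q1 ⇒ n and n

Two distinct leftmost derivations for the same string.

Ambiguous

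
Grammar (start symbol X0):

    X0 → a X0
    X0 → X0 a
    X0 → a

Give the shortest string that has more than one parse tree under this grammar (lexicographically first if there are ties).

length 1: no string has ≥2 trees
length 2: a a has 2 parse trees

Two derivations of a a:
  X0 ⇒ a X0 ⇒ a a
  X0 ⇒ X0 a ⇒ a a

a a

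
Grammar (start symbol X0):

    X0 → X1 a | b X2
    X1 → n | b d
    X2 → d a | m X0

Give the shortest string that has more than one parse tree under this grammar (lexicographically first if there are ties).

length 2: no string has ≥2 trees
length 3: b d a has 2 parse trees

Two derivations of b d a:
  X0 ⇒ X1 a ⇒ b d a
  X0 ⇒ b X2 ⇒ b d a

b d a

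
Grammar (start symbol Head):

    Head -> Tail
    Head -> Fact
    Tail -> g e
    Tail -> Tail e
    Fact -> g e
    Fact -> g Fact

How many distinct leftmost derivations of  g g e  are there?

Parse trees for g g e:
  [Head [Fact g [Fact g e]]]

1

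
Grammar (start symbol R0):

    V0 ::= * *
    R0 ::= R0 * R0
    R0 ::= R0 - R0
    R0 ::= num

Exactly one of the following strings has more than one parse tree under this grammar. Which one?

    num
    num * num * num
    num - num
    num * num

num * num * num

num: 1 tree
num * num * num: 2 trees
num - num: 1 tree
num * num: 1 tree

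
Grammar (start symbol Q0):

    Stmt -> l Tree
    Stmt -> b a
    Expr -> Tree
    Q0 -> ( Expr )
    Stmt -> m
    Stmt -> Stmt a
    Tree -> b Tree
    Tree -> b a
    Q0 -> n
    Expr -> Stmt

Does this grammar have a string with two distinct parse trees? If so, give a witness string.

Ambiguous

Witness: ( b a )

Derivation 1: Q0 ⇒ ( Expr ) ⇒ ( Tree ) ⇒ ( b a )
Derivation 2: Q0 ⇒ ( Expr ) ⇒ ( Stmt ) ⇒ ( b a )

Two distinct leftmost derivations for the same string.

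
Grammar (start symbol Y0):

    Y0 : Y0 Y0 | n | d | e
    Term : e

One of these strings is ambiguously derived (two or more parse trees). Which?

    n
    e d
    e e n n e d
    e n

n: 1 tree
e d: 1 tree
e e n n e d: 42 trees
e n: 1 tree

e e n n e d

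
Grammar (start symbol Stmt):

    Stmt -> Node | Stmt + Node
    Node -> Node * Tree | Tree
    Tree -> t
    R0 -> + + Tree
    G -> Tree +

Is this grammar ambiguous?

Unambiguous

(R0, G are unreachable from Stmt, so their rules don't affect L(Stmt).) The grammar is stratified — Stmt handles '+' (left-recursive), Node handles '*', Tree atoms. Each operator has a fixed associativity and precedence level, so every string has one parse.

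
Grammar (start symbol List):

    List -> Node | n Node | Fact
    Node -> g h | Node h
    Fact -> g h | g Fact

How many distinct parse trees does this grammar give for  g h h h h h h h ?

Parse trees for g h h h h h h h:
  [List [Node [Node [Node [Node [Node [Node [Node g h] h] h] h] h] h] h]]

1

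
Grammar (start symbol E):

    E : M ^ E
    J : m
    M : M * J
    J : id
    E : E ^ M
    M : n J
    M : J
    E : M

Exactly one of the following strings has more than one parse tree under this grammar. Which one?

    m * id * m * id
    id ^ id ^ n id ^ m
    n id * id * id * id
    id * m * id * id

id ^ id ^ n id ^ m

m * id * m * id: 1 tree
id ^ id ^ n id ^ m: 8 trees
n id * id * id * id: 1 tree
id * m * id * id: 1 tree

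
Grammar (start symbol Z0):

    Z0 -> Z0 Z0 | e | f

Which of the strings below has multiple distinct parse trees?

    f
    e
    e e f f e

f: 1 tree
e: 1 tree
e e f f e: 14 trees

e e f f e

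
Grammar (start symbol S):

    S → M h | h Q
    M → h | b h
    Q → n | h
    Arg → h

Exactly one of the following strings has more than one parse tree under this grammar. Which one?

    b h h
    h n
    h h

b h h: 1 tree
h n: 1 tree
h h: 2 trees

h h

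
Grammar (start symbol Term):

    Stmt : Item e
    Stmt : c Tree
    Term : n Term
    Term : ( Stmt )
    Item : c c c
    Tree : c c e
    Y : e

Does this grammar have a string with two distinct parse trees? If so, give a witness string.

Witness: ( c c c e )

Derivation 1: Term ⇒ ( Stmt ) ⇒ ( Item e ) ⇒ ( c c c e )
Derivation 2: Term ⇒ ( Stmt ) ⇒ ( c Tree ) ⇒ ( c c c e )

Two distinct leftmost derivations for the same string.

Ambiguous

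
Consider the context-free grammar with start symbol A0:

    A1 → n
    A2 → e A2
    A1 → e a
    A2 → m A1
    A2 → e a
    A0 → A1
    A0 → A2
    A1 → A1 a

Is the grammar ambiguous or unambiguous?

Witness: e a

Derivation 1: A0 ⇒ A1 ⇒ e a
Derivation 2: A0 ⇒ A2 ⇒ e a

Two distinct leftmost derivations for the same string.

Ambiguous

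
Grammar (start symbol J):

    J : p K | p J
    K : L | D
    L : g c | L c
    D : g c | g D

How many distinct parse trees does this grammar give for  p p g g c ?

Parse trees for p p g g c:
  [J p [J p [K [D g [D g c]]]]]

1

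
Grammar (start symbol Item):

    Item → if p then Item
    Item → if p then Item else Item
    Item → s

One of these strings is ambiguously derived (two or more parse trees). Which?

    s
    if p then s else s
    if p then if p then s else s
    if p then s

if p then if p then s else s

s: 1 tree
if p then s else s: 1 tree
if p then if p then s else s: 2 trees
if p then s: 1 tree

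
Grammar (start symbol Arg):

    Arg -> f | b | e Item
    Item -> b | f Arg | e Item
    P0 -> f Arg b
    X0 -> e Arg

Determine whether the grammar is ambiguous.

Unambiguous

Only Arg, Item are reachable from Arg; ignoring the rest: The reachable rules are right-linear with at most one rule per (nonterminal, next-terminal) pair. Each input token forces the next rule, so parsing is deterministic.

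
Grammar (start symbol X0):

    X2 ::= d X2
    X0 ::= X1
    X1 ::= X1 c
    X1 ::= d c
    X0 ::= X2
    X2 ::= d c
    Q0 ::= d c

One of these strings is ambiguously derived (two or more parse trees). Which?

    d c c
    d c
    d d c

d c c: 1 tree
d c: 2 trees
d d c: 1 tree

d c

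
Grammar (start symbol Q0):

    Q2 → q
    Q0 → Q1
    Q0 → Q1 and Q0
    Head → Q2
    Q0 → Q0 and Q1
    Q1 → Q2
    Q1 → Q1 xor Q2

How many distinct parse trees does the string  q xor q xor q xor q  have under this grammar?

Parse trees for q xor q xor q xor q:
  [Q0 [Q1 [Q1 [Q1 [Q1 [Q2 q]] xor [Q2 q]] xor [Q2 q]] xor [Q2 q]]]

1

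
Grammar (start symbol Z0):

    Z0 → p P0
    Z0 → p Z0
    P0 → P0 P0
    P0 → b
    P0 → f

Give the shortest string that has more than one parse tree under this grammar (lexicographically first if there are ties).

p b b b

length 2: no string has ≥2 trees
length 3: no string has ≥2 trees
length 4: p b b b has 2 parse trees

Two derivations of p b b b:
  Z0 ⇒ p P0 ⇒ p P0 P0 ⇒ p P0 P0 P0 ⇒ p b P0 P0 ⇒ p b b P0 ⇒ p b b b
  Z0 ⇒ p P0 ⇒ p P0 P0 ⇒ p b P0 ⇒ p b P0 P0 ⇒ p b b P0 ⇒ p b b b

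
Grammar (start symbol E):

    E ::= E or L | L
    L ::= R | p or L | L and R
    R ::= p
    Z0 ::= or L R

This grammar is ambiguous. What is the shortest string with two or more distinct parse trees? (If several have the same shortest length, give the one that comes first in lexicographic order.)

length 1: no string has ≥2 trees
length 3: p or p has 2 parse trees

Two derivations of p or p:
  E ⇒ E or L ⇒ L or L ⇒ R or L ⇒ p or L ⇒ p or R ⇒ p or p
  E ⇒ L ⇒ p or L ⇒ p or R ⇒ p or p

p or p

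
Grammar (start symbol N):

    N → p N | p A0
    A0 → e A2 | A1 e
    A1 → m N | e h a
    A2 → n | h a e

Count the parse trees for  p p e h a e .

2

Parse trees for p p e h a e:
  [N p [N p [A0 e [A2 h a e]]]]
  [N p [N p [A0 [A1 e h a] e]]]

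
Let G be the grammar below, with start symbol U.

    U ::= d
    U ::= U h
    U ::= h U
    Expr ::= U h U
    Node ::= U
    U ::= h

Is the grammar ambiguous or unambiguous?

Witness: h h

Derivation 1: U ⇒ U h ⇒ h h
Derivation 2: U ⇒ h U ⇒ h h

Two distinct leftmost derivations for the same string.

Ambiguous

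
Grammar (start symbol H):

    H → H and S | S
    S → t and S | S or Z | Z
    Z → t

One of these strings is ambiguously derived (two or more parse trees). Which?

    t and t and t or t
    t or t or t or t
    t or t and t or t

t and t and t or t: 7 trees
t or t or t or t: 1 tree
t or t and t or t: 1 tree

t and t and t or t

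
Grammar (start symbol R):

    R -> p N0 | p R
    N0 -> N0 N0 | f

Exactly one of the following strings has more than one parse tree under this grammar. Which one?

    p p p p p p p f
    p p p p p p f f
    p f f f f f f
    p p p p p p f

p f f f f f f

p p p p p p p f: 1 tree
p p p p p p f f: 1 tree
p f f f f f f: 42 trees
p p p p p p f: 1 tree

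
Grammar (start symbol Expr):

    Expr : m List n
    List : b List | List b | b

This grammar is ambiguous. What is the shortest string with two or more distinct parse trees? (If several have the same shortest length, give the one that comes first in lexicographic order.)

length 3: no string has ≥2 trees
length 4: m b b n has 2 parse trees

Two derivations of m b b n:
  Expr ⇒ m List n ⇒ m b List n ⇒ m b b n
  Expr ⇒ m List n ⇒ m List b n ⇒ m b b n

m b b n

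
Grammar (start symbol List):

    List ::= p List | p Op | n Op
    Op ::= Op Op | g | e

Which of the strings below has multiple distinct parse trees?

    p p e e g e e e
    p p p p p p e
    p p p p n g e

p p e e g e e e

p p e e g e e e: 42 trees
p p p p p p e: 1 tree
p p p p n g e: 1 tree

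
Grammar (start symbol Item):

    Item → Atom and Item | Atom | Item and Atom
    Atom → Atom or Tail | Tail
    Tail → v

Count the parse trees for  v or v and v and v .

4

Parse trees for v or v and v and v:
  [Item [Atom [Atom [Tail v]] or [Tail v]] and [Item [Atom [Tail v]] and [Item [Atom [Tail v]]]]]
  [Item [Atom [Atom [Tail v]] or [Tail v]] and [Item [Item [Atom [Tail v]]] and [Atom [Tail v]]]]
  [Item [Item [Atom [Atom [Tail v]] or [Tail v]] and [Item [Atom [Tail v]]]] and [Atom [Tail v]]]
  [Item [Item [Item [Atom [Atom [Tail v]] or [Tail v]]] and [Atom [Tail v]]] and [Atom [Tail v]]]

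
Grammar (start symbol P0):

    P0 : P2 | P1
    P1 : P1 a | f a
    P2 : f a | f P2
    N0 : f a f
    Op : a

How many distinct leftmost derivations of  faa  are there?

1

Parse trees for faa:
  [P0 [P1 [P1 f a] a]]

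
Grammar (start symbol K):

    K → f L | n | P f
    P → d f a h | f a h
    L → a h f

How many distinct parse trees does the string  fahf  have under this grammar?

Parse trees for fahf:
  [K f [L a h f]]
  [K [P f a h] f]

2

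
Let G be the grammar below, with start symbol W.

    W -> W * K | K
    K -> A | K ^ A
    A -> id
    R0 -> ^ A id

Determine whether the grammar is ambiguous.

Unambiguous

Only W, K, A are reachable from W; ignoring the rest: This is a standard precedence ladder (W over K over A), with each level left-recursive on its own operator ('*' at W, '^' at K). That structure is LR(1), hence unambiguous.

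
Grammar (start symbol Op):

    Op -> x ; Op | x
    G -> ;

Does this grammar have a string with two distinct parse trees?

Unambiguous

(G is unreachable from Op, so its rules don't affect L(Op).) Right-recursive list with a separator: after each atom, whether the separator follows determines the rule. One parse per string.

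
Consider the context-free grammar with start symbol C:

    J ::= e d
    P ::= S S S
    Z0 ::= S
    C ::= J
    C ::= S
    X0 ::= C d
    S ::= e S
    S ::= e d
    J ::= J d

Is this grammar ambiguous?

Ambiguous

Witness: e d

Derivation 1: C ⇒ J ⇒ e d
Derivation 2: C ⇒ S ⇒ e d

Two distinct leftmost derivations for the same string.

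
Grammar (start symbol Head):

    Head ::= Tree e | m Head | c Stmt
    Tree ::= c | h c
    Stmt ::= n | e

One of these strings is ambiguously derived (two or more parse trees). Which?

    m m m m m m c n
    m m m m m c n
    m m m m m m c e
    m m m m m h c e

m m m m m m c n: 1 tree
m m m m m c n: 1 tree
m m m m m m c e: 2 trees
m m m m m h c e: 1 tree

m m m m m m c e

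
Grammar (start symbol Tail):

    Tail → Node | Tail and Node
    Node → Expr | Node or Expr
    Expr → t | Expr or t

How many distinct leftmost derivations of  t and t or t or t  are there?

4

Parse trees for t and t or t or t:
  [Tail [Tail [Node [Expr t]]] and [Node [Expr [Expr [Expr t] or t] or t]]]
  [Tail [Tail [Node [Expr t]]] and [Node [Node [Expr t]] or [Expr [Expr t] or t]]]
  [Tail [Tail [Node [Expr t]]] and [Node [Node [Expr [Expr t] or t]] or [Expr t]]]
  [Tail [Tail [Node [Expr t]]] and [Node [Node [Node [Expr t]] or [Expr t]] or [Expr t]]]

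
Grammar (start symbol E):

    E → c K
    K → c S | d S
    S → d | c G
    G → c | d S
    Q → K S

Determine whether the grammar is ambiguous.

(Q is unreachable from E, so its rules don't affect L(E).) The reachable rules are right-linear with at most one rule per (nonterminal, next-terminal) pair. Each input token forces the next rule, so parsing is deterministic.

Unambiguous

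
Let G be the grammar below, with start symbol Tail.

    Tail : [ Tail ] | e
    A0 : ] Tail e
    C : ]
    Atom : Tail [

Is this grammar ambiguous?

Unambiguous

Only Tail is reachable from Tail; ignoring the rest: Each string is a nest of matched brackets around a single atom. An opening bracket forces the recursive rule; an atom forces the base rule.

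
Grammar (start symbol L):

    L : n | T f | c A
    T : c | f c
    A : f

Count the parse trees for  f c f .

Parse trees for f c f:
  [L [T f c] f]

1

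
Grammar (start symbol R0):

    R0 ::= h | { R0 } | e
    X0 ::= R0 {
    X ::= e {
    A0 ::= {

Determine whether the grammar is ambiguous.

(X0, X, A0 are unreachable from R0, so their rules don't affect L(R0).) L(R0) is { openⁿ atom closeⁿ : n ≥ 0 }. The bracket depth fixes n, and the derivation is forced at every step.

Unambiguous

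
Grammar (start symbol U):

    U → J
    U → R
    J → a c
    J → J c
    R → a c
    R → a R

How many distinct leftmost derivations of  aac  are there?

1

Parse trees for aac:
  [U [R a [R a c]]]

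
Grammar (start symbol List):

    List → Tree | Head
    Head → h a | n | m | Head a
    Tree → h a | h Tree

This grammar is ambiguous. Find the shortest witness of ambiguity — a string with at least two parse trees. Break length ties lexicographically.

length 1: no string has ≥2 trees
length 2: h a has 2 parse trees

Two derivations of h a:
  List ⇒ Tree ⇒ h a
  List ⇒ Head ⇒ h a

h a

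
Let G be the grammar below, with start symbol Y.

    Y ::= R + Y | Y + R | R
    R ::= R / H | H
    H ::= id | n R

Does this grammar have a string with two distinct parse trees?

Witness: id + id

Derivation 1: Y ⇒ R + Y ⇒ H + Y ⇒ id + Y ⇒ id + R ⇒ id + H ⇒ id + id
Derivation 2: Y ⇒ Y + R ⇒ R + R ⇒ H + R ⇒ id + R ⇒ id + H ⇒ id + id

Two distinct leftmost derivations for the same string.

Ambiguous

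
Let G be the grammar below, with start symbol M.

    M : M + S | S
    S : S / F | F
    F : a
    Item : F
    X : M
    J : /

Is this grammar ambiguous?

Only M, S, F are reachable from M; ignoring the rest: The grammar is stratified — M handles '+' (left-recursive), S handles '/', F atoms. Each operator has a fixed associativity and precedence level, so every string has one parse.

Unambiguous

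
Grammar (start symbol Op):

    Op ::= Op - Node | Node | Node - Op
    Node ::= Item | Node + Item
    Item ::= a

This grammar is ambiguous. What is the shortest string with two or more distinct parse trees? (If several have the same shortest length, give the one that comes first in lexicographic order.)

length 1: no string has ≥2 trees
length 3: a - a has 2 parse trees

Two derivations of a - a:
  Op ⇒ Op - Node ⇒ Node - Node ⇒ Item - Node ⇒ a - Node ⇒ a - Item ⇒ a - a
  Op ⇒ Node - Op ⇒ Item - Op ⇒ a - Op ⇒ a - Node ⇒ a - Item ⇒ a - a

a - a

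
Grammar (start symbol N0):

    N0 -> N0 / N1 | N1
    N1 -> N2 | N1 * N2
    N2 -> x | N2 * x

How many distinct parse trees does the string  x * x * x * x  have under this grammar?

8

Parse trees for x * x * x * x:
  [N0 [N1 [N2 [N2 [N2 [N2 x] * x] * x] * x]]]
  [N0 [N1 [N1 [N2 x]] * [N2 [N2 [N2 x] * x] * x]]]
  [N0 [N1 [N1 [N2 [N2 x] * x]] * [N2 [N2 x] * x]]]
  [N0 [N1 [N1 [N1 [N2 x]] * [N2 x]] * [N2 [N2 x] * x]]]
  [N0 [N1 [N1 [N2 [N2 [N2 x] * x] * x]] * [N2 x]]]
  [N0 [N1 [N1 [N1 [N2 x]] * [N2 [N2 x] * x]] * [N2 x]]]
  [N0 [N1 [N1 [N1 [N2 [N2 x] * x]] * [N2 x]] * [N2 x]]]
  [N0 [N1 [N1 [N1 [N1 [N2 x]] * [N2 x]] * [N2 x]] * [N2 x]]]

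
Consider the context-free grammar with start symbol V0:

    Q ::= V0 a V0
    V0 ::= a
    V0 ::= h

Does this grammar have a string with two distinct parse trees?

Unambiguous

Only V0 is reachable from V0; ignoring the rest: Each reachable nonterminal has at most one production per leading terminal, and all productions are right-linear; the derivation is determined token-by-token.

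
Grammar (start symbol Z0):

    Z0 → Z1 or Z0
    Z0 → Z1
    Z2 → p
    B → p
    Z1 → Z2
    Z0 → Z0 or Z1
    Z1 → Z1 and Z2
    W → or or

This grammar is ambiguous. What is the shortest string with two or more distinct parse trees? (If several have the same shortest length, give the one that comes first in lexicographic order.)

p or p

length 1: no string has ≥2 trees
length 3: p or p has 2 parse trees

Two derivations of p or p:
  Z0 ⇒ Z1 or Z0 ⇒ Z2 or Z0 ⇒ p or Z0 ⇒ p or Z1 ⇒ p or Z2 ⇒ p or p
  Z0 ⇒ Z0 or Z1 ⇒ Z1 or Z1 ⇒ Z2 or Z1 ⇒ p or Z1 ⇒ p or Z2 ⇒ p or p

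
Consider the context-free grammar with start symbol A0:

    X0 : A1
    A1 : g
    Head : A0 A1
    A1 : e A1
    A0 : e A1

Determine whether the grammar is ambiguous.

Only A0, A1 are reachable from A0; ignoring the rest: The reachable rules are right-linear with at most one rule per (nonterminal, next-terminal) pair. Each input token forces the next rule, so parsing is deterministic.

Unambiguous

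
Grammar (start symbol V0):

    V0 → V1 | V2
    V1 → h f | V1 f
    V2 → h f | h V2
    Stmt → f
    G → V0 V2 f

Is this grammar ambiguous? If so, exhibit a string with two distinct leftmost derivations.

Ambiguous

Witness: h f

Derivation 1: V0 ⇒ V1 ⇒ h f
Derivation 2: V0 ⇒ V2 ⇒ h f

Two distinct leftmost derivations for the same string.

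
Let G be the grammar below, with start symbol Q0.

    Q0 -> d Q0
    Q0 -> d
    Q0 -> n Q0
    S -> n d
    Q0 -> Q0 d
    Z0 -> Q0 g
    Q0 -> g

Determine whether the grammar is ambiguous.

Witness: d d

Derivation 1: Q0 ⇒ d Q0 ⇒ d d
Derivation 2: Q0 ⇒ Q0 d ⇒ d d

Two distinct leftmost derivations for the same string.

Ambiguous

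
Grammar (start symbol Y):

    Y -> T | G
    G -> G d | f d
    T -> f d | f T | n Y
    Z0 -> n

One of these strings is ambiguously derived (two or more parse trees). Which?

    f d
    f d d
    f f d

f d

f d: 2 trees
f d d: 1 tree
f f d: 1 tree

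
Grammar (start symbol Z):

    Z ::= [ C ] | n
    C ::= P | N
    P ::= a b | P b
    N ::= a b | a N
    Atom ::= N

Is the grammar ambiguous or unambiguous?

Witness: [ a b ]

Derivation 1: Z ⇒ [ C ] ⇒ [ P ] ⇒ [ a b ]
Derivation 2: Z ⇒ [ C ] ⇒ [ N ] ⇒ [ a b ]

Two distinct leftmost derivations for the same string.

Ambiguous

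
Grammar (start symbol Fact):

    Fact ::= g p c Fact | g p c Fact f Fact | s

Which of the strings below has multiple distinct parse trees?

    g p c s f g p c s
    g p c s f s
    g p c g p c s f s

g p c s f g p c s: 1 tree
g p c s f s: 1 tree
g p c g p c s f s: 2 trees

g p c g p c s f s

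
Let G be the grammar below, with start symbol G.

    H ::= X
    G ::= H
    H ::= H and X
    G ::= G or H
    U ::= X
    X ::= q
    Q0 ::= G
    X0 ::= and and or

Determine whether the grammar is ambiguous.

Unambiguous

(U, X0, Q0 are unreachable from G, so their rules don't affect L(G).) The grammar is stratified — G handles 'or' (left-recursive), H handles 'and', X atoms. Each operator has a fixed associativity and precedence level, so every string has one parse.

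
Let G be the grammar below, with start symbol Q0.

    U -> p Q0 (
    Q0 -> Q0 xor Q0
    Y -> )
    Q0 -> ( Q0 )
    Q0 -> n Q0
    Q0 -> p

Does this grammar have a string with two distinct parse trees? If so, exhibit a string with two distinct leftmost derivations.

Ambiguous

Witness: n p xor p

Derivation 1: Q0 ⇒ Q0 xor Q0 ⇒ n Q0 xor Q0 ⇒ n p xor Q0 ⇒ n p xor p
Derivation 2: Q0 ⇒ n Q0 ⇒ n Q0 xor Q0 ⇒ n p xor Q0 ⇒ n p xor p

Two distinct leftmost derivations for the same string.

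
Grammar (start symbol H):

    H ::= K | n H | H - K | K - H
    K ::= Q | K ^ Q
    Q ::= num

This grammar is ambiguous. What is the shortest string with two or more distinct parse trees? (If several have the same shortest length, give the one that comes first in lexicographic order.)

length 1: no string has ≥2 trees
length 2: no string has ≥2 trees
length 3: num - num has 2 parse trees

Two derivations of num - num:
  H ⇒ H - K ⇒ K - K ⇒ Q - K ⇒ num - K ⇒ num - Q ⇒ num - num
  H ⇒ K - H ⇒ Q - H ⇒ num - H ⇒ num - K ⇒ num - Q ⇒ num - num

num - num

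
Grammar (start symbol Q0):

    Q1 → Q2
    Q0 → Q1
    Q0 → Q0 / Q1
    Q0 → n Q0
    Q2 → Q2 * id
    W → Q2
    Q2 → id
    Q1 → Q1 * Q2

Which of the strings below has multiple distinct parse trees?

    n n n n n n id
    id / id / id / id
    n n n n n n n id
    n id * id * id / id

n id * id * id / id

n n n n n n id: 1 tree
id / id / id / id: 1 tree
n n n n n n n id: 1 tree
n id * id * id / id: 8 trees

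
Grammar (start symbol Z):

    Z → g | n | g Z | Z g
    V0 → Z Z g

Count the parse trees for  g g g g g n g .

Parse trees for g g g g g n g:
  [Z g [Z g [Z g [Z g [Z g [Z [Z n] g]]]]]]
  [Z g [Z g [Z g [Z g [Z [Z g [Z n]] g]]]]]
  [Z g [Z g [Z g [Z [Z g [Z g [Z n]]] g]]]]
  [Z g [Z g [Z [Z g [Z g [Z g [Z n]]]] g]]]
  [Z g [Z [Z g [Z g [Z g [Z g [Z n]]]]] g]]
  [Z [Z g [Z g [Z g [Z g [Z g [Z n]]]]]] g]

6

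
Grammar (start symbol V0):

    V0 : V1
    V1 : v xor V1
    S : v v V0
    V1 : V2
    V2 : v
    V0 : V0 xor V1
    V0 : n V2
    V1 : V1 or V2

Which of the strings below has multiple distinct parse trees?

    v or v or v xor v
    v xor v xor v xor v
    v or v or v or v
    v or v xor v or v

v or v or v xor v: 1 tree
v xor v xor v xor v: 8 trees
v or v or v or v: 1 tree
v or v xor v or v: 1 tree

v xor v xor v xor v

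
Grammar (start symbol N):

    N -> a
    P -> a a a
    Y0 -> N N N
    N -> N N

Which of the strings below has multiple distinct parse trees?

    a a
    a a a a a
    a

a a: 1 tree
a a a a a: 14 trees
a: 1 tree

a a a a a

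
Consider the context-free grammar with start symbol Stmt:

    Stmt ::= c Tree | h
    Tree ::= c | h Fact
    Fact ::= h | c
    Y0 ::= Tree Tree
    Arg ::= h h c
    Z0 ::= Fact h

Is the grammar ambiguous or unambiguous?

Unambiguous

Only Stmt, Tree, Fact are reachable from Stmt; ignoring the rest: Each reachable nonterminal has at most one production per leading terminal, and all productions are right-linear; the derivation is determined token-by-token.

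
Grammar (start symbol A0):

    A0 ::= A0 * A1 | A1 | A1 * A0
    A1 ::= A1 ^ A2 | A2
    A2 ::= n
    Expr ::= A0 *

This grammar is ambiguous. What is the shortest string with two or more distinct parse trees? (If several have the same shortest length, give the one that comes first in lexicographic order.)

n * n

length 1: no string has ≥2 trees
length 3: n * n has 2 parse trees

Two derivations of n * n:
  A0 ⇒ A0 * A1 ⇒ A1 * A1 ⇒ A2 * A1 ⇒ n * A1 ⇒ n * A2 ⇒ n * n
  A0 ⇒ A1 * A0 ⇒ A2 * A0 ⇒ n * A0 ⇒ n * A1 ⇒ n * A2 ⇒ n * n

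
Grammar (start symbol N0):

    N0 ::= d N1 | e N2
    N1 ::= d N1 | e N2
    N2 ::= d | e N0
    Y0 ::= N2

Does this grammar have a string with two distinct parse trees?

Only N0, N1, N2 are reachable from N0; ignoring the rest: The reachable rules are right-linear with at most one rule per (nonterminal, next-terminal) pair. Each input token forces the next rule, so parsing is deterministic.

Unambiguous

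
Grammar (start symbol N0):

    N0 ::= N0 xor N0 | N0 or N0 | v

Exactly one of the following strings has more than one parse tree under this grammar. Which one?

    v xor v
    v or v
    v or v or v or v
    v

v xor v: 1 tree
v or v: 1 tree
v or v or v or v: 5 trees
v: 1 tree

v or v or v or v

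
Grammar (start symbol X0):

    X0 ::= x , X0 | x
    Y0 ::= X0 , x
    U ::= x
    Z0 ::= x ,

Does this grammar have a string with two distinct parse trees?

Only X0 is reachable from X0; ignoring the rest: The reachable grammar is A → atom sep A | atom. Each atom is followed by either the separator (recurse) or end-of-string (stop) — no choice point.

Unambiguous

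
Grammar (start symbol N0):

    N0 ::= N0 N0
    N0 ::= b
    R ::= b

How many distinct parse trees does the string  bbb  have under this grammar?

Parse trees for bbb:
  [N0 [N0 b] [N0 [N0 b] [N0 b]]]
  [N0 [N0 [N0 b] [N0 b]] [N0 b]]

2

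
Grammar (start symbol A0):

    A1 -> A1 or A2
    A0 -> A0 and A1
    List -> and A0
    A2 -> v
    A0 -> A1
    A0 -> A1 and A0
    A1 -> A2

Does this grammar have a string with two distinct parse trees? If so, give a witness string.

Ambiguous

Witness: v and v

Derivation 1: A0 ⇒ A0 and A1 ⇒ A1 and A1 ⇒ A2 and A1 ⇒ v and A1 ⇒ v and A2 ⇒ v and v
Derivation 2: A0 ⇒ A1 and A0 ⇒ A2 and A0 ⇒ v and A0 ⇒ v and A1 ⇒ v and A2 ⇒ v and v

Two distinct leftmost derivations for the same string.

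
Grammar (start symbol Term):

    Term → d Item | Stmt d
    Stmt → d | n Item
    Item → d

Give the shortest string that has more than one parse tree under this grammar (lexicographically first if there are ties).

d d

length 2: d d has 2 parse trees

Two derivations of d d:
  Term ⇒ d Item ⇒ d d
  Term ⇒ Stmt d ⇒ d d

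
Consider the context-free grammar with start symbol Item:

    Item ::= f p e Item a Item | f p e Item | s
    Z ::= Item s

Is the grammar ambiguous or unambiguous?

Witness: f p e f p e s a s

Derivation 1: Item ⇒ f p e Item a Item ⇒ f p e f p e Item a Item ⇒ f p e f p e s a Item ⇒ f p e f p e s a s
Derivation 2: Item ⇒ f p e Item ⇒ f p e f p e Item a Item ⇒ f p e f p e s a Item ⇒ f p e f p e s a s

Two distinct leftmost derivations for the same string.

Ambiguous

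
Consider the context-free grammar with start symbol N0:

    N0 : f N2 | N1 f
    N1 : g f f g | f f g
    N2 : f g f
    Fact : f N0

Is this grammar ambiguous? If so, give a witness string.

Ambiguous

Witness: f f g f

Derivation 1: N0 ⇒ f N2 ⇒ f f g f
Derivation 2: N0 ⇒ N1 f ⇒ f f g f

Two distinct leftmost derivations for the same string.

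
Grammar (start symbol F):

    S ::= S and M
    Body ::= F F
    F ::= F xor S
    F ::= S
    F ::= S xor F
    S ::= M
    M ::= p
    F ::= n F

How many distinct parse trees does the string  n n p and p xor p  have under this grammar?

Parse trees for n n p and p xor p:
  [F [F n [F n [F [S [S [M p]] and [M p]]]]] xor [S [M p]]]
  [F n [F [F n [F [S [S [M p]] and [M p]]]] xor [S [M p]]]]
  [F n [F n [F [F [S [S [M p]] and [M p]]] xor [S [M p]]]]]
  [F n [F n [F [S [S [M p]] and [M p]] xor [F [S [M p]]]]]]

4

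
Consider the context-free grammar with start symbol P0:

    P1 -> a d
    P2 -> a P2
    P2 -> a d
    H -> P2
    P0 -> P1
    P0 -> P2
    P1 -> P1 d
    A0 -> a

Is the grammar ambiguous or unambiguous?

Ambiguous

Witness: a d

Derivation 1: P0 ⇒ P1 ⇒ a d
Derivation 2: P0 ⇒ P2 ⇒ a d

Two distinct leftmost derivations for the same string.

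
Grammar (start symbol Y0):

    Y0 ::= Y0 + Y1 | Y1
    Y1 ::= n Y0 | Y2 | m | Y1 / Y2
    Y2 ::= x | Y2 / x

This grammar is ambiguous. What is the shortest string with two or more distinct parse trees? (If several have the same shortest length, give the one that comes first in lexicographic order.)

x / x

length 1: no string has ≥2 trees
length 2: no string has ≥2 trees
length 3: x / x has 2 parse trees

Two derivations of x / x:
  Y0 ⇒ Y1 ⇒ Y2 ⇒ Y2 / x ⇒ x / x
  Y0 ⇒ Y1 ⇒ Y1 / Y2 ⇒ Y2 / Y2 ⇒ x / Y2 ⇒ x / x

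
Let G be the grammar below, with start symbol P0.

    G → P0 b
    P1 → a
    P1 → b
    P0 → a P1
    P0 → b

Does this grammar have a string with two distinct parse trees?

(G is unreachable from P0, so its rules don't affect L(P0).) Restricted to the reachable nonterminals, every rule has the form A → t or A → t B, and no two rules for the same A share a first terminal. The grammar encodes a DFA — one run per string.

Unambiguous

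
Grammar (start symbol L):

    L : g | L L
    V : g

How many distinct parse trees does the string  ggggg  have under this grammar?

Parse trees for ggggg (showing first 6 of 14):
  [L [L g] [L [L g] [L [L g] [L [L g] [L g]]]]]
  [L [L g] [L [L g] [L [L [L g] [L g]] [L g]]]]
  [L [L g] [L [L [L g] [L g]] [L [L g] [L g]]]]
  [L [L g] [L [L [L g] [L [L g] [L g]]] [L g]]]
  [L [L g] [L [L [L [L g] [L g]] [L g]] [L g]]]
  [L [L [L g] [L g]] [L [L g] [L [L g] [L g]]]]

14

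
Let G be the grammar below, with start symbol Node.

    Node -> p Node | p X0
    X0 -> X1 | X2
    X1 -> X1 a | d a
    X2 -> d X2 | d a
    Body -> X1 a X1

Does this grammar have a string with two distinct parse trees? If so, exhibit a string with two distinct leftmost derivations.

Ambiguous

Witness: p d a

Derivation 1: Node ⇒ p X0 ⇒ p X1 ⇒ p d a
Derivation 2: Node ⇒ p X0 ⇒ p X2 ⇒ p d a

Two distinct leftmost derivations for the same string.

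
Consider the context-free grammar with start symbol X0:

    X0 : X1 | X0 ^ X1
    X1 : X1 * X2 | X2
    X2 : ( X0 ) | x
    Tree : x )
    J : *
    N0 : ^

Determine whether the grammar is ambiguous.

(Tree, J, N0 are unreachable from X0, so their rules don't affect L(X0).) X0 → X0 ^ X1 | X1  ;  X1 → X1 * X2 | X2  — a left-associative chain with X2 at the bottom. Each string factors uniquely by precedence.

Unambiguous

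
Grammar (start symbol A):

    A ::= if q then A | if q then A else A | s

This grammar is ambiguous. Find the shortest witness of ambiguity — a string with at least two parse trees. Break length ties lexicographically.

if q then if q then s else s

length 1: no string has ≥2 trees
length 4: no string has ≥2 trees
length 6: no string has ≥2 trees
length 7: no string has ≥2 trees
length 9: if q then if q then s else s has 2 parse trees

Two derivations of if q then if q then s else s:
  A ⇒ if q then A ⇒ if q then if q then A else A ⇒ if q then if q then s else A ⇒ if q then if q then s else s
  A ⇒ if q then A else A ⇒ if q then if q then A else A ⇒ if q then if q then s else A ⇒ if q then if q then s else s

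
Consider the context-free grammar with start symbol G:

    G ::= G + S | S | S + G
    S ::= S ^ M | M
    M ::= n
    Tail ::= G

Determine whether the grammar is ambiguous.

Ambiguous

Witness: n + n

Derivation 1: G ⇒ G + S ⇒ S + S ⇒ M + S ⇒ n + S ⇒ n + M ⇒ n + n
Derivation 2: G ⇒ S + G ⇒ M + G ⇒ n + G ⇒ n + S ⇒ n + M ⇒ n + n

Two distinct leftmost derivations for the same string.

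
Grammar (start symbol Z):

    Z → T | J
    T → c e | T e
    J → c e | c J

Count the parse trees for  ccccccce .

1

Parse trees for ccccccce:
  [Z [J c [J c [J c [J c [J c [J c [J c e]]]]]]]]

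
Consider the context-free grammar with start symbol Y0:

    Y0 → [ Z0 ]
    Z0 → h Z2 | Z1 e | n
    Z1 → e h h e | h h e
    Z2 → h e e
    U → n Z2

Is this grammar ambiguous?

Witness: [ h h e e ]

Derivation 1: Y0 ⇒ [ Z0 ] ⇒ [ h Z2 ] ⇒ [ h h e e ]
Derivation 2: Y0 ⇒ [ Z0 ] ⇒ [ Z1 e ] ⇒ [ h h e e ]

Two distinct leftmost derivations for the same string.

Ambiguous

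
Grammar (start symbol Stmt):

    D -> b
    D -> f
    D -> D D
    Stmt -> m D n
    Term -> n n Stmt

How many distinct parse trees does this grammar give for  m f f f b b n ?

Parse trees for m f f f b b n (showing first 6 of 14):
  [Stmt m [D [D f] [D [D f] [D [D f] [D [D b] [D b]]]]] n]
  [Stmt m [D [D f] [D [D f] [D [D [D f] [D b]] [D b]]]] n]
  [Stmt m [D [D f] [D [D [D f] [D f]] [D [D b] [D b]]]] n]
  [Stmt m [D [D f] [D [D [D f] [D [D f] [D b]]] [D b]]] n]
  [Stmt m [D [D f] [D [D [D [D f] [D f]] [D b]] [D b]]] n]
  [Stmt m [D [D [D f] [D f]] [D [D f] [D [D b] [D b]]]] n]

14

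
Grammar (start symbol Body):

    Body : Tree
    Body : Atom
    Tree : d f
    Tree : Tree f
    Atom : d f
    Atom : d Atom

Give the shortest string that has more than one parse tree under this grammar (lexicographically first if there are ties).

length 2: d f has 2 parse trees

Two derivations of d f:
  Body ⇒ Tree ⇒ d f
  Body ⇒ Atom ⇒ d f

d f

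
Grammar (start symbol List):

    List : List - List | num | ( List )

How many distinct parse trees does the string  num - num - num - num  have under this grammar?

5

Parse trees for num - num - num - num:
  [List [List num] - [List [List num] - [List [List num] - [List num]]]]
  [List [List num] - [List [List [List num] - [List num]] - [List num]]]
  [List [List [List num] - [List num]] - [List [List num] - [List num]]]
  [List [List [List num] - [List [List num] - [List num]]] - [List num]]
  [List [List [List [List num] - [List num]] - [List num]] - [List num]]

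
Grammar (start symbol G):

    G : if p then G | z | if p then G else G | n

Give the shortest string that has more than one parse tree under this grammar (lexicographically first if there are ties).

if p then if p then n else n

length 1: no string has ≥2 trees
length 4: no string has ≥2 trees
length 6: no string has ≥2 trees
length 7: no string has ≥2 trees
length 9: if p then if p then n else n has 2 parse trees

Two derivations of if p then if p then n else n:
  G ⇒ if p then G ⇒ if p then if p then G else G ⇒ if p then if p then n else G ⇒ if p then if p then n else n
  G ⇒ if p then G else G ⇒ if p then if p then G else G ⇒ if p then if p then n else G ⇒ if p then if p then n else n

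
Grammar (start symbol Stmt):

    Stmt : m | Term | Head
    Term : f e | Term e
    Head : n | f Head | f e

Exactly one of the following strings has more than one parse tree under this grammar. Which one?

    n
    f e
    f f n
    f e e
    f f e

f e

n: 1 tree
f e: 2 trees
f f n: 1 tree
f e e: 1 tree
f f e: 1 tree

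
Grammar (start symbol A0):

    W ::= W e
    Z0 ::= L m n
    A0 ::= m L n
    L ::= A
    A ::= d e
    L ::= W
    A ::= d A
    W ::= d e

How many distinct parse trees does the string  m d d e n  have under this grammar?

1

Parse trees for m d d e n:
  [A0 m [L [A d [A d e]]] n]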